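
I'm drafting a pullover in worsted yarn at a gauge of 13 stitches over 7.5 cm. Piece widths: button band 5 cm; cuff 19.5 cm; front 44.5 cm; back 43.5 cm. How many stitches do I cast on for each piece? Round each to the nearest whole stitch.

button band 9; cuff 34; front 77; back 75.

Rate = 13/7.5 = 1.733 sts per cm.
button band: 5 × 1.733 = 8.67 → 9.
cuff: 19.5 × 1.733 = 33.80 → 34.
front: 44.5 × 1.733 = 77.13 → 77.
back: 43.5 × 1.733 = 75.40 → 75.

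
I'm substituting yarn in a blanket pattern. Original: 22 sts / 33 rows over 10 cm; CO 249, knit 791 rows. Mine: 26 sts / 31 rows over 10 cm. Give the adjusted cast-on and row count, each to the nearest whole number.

Cast on 294 stitches; work 743 rows.

Stitches: 249 × 26/22 = 294.27 → 294.
Rows: 791 × 31/33 = 743.06 → 743.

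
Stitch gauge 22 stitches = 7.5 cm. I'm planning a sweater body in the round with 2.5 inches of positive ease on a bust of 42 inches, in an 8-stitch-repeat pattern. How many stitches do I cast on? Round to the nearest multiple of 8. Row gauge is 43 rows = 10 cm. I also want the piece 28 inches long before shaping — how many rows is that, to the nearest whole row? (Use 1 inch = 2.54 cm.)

Finished = 42 + 2.5 = 44.5 inches.
44.5 inches × 2.54 = 113.03 cm.
22/7.5 = 2.933 sts per cm; 113.03 × 2.933 = 331.55 sts.
Nearest multiple of 8 → 328.
28 inches = 71.12 cm; × 4.3 = 305.82 → 306 rows.

Cast on 328 stitches; work 306 rows.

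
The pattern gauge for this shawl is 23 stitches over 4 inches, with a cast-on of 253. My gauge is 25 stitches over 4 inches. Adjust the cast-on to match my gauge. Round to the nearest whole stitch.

Cast on 275 stitches.

Scale factor = 25 / 23 = 1.087.
253 × 25 / 23 = 275.00 sts.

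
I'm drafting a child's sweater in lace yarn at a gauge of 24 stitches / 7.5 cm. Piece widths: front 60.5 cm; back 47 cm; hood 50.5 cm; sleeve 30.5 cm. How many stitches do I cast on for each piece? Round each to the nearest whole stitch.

front 194; back 150; hood 162; sleeve 98.

Rate = 24/7.5 = 3.2 sts per cm.
front: 60.5 × 3.2 = 193.60 → 194.
back: 47 × 3.2 = 150.40 → 150.
hood: 50.5 × 3.2 = 161.60 → 162.
sleeve: 30.5 × 3.2 = 97.60 → 98.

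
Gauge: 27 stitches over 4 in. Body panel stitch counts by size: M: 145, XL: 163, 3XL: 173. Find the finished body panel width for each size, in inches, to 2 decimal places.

27/4 = 6.75 sts per in.
M: 145 / 6.75 = 21.481 → 21.48 in.
XL: 163 / 6.75 = 24.148 → 24.15 in.
3XL: 173 / 6.75 = 25.630 → 25.63 in.

M 21.48 inches; XL 24.15 inches; 3XL 25.63 inches.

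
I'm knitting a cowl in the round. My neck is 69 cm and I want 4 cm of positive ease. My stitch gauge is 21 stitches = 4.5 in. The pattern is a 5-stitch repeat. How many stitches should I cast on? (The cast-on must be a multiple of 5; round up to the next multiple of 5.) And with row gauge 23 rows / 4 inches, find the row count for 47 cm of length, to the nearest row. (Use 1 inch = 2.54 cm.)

Finished = 69 + 4 = 73 cm.
73 cm × 1/2.54 = 28.74 inches.
21/4.5 = 4.667 sts per in; 28.74 × 4.667 = 134.12 sts.
Next multiple of 5 → 135.
47 cm = 18.50 inches; × 5.75 = 106.40 → 106 rows.

Cast on 135 stitches; work 106 rows.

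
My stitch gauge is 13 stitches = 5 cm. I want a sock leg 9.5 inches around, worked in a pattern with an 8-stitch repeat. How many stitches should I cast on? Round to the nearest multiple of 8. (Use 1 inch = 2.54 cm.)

CO 64 sts.

9.5 in = 9.5 × 2.54 = 24.13 cm.
13 / 5 = 2.6 sts/cm.
24.13 × 2.6 = 62.74 sts.
→ 64.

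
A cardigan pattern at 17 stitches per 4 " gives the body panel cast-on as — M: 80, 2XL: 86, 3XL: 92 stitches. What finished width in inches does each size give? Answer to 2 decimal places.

17/4 = 4.25 sts per in.
M: 80 / 4.25 = 18.824 → 18.82 in.
2XL: 86 / 4.25 = 20.235 → 20.24 in.
3XL: 92 / 4.25 = 21.647 → 21.65 in.

M 18.82 inches; 2XL 20.24 inches; 3XL 21.65 inches.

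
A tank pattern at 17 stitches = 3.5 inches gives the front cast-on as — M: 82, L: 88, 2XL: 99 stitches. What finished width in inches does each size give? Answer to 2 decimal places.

17/3.5 = 4.857 sts per in.
M: 82 / 4.857 = 16.882 → 16.88 in.
L: 88 / 4.857 = 18.118 → 18.12 in.
2XL: 99 / 4.857 = 20.382 → 20.38 in.

M 16.88 inches; L 18.12 inches; 2XL 20.38 inches.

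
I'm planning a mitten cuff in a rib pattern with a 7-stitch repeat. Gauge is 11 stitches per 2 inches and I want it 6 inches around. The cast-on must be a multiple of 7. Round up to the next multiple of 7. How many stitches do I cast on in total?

11 / 2 = 5.5 sts per inch.
6 × 5.5 = 33.00 sts.
Next multiple of 7: 35.

Cast on 35 stitches.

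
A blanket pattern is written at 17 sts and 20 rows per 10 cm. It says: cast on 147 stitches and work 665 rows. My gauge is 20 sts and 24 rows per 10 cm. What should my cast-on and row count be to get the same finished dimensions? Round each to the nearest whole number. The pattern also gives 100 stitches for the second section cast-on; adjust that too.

Stitches: 147 × 20/17 = 172.94 → 173.
Rows: 665 × 24/20 = 798.00 → 798.
second section cast-on: 100 × 20/17 = 117.65 → 118.

Cast on 173 stitches; work 798 rows; second section cast-on 118 stitches.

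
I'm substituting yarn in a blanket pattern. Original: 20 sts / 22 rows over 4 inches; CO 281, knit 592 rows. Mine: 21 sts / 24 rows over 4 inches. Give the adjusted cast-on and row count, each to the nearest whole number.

Cast on 295 stitches; work 646 rows.

Stitches: 281 × 21/20 = 295.05 → 295.
Rows: 592 × 24/22 = 645.82 → 646.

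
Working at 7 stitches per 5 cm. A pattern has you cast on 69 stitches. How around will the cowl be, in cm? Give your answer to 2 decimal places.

7 stitches / 5 cm = 1.4 stitches per cm.
69 / 1.4 = 49.286 cm.

49.29 cm.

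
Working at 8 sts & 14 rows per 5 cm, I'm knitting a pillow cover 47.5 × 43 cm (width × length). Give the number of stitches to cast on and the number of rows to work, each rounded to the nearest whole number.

Stitch gauge = 8/5 = 1.6 sts/cm; 47.5 × 1.6 = 76.00 → 76 sts.
Row gauge = 14/5 = 2.8 rows/cm; 43 × 2.8 = 120.40 → 120 rows.

Cast on 76 stitches and work 120 rows.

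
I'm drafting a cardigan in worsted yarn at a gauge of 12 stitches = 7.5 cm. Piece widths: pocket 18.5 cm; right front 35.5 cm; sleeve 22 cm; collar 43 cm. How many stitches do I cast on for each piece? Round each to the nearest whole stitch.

Rate = 12/7.5 = 1.6 sts per cm.
pocket: 18.5 × 1.6 = 29.60 → 30.
right front: 35.5 × 1.6 = 56.80 → 57.
sleeve: 22 × 1.6 = 35.20 → 35.
collar: 43 × 1.6 = 68.80 → 69.

pocket 30; right front 57; sleeve 35; collar 69.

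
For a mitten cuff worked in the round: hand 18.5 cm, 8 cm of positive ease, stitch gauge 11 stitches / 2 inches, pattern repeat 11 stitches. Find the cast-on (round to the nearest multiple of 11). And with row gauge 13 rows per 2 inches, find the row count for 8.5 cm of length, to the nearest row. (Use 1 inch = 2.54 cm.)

Cast on 55 stitches; work 22 rows.

Finished = 18.5 + 8 = 26.5 cm.
26.5 cm × 1/2.54 = 10.43 inches.
11/2 = 5.5 sts per in; 10.43 × 5.5 = 57.38 sts.
Nearest multiple of 11 → 55.
8.5 cm = 3.35 inches; × 6.5 = 21.75 → 22 rows.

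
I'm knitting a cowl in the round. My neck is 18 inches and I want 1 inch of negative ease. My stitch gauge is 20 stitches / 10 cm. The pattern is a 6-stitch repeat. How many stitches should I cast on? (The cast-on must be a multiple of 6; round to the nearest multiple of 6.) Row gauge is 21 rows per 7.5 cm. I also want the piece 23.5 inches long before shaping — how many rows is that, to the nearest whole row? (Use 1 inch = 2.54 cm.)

Finished = 18 − 1 = 17 inches.
17 inches × 2.54 = 43.18 cm.
20/10 = 2 sts per cm; 43.18 × 2 = 86.36 sts.
Nearest multiple of 6 → 84.
23.5 inches = 59.69 cm; × 2.8 = 167.13 → 167 rows.

Cast on 84 stitches; work 167 rows.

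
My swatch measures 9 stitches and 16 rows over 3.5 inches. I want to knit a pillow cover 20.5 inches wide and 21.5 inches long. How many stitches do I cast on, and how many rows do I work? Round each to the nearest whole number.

Stitch gauge = 9/3.5 = 2.571 sts/in; 20.5 × 2.571 = 52.71 → 53 sts.
Row gauge = 16/3.5 = 4.571 rows/in; 21.5 × 4.571 = 98.29 → 98 rows.

Cast on 53 stitches and work 98 rows.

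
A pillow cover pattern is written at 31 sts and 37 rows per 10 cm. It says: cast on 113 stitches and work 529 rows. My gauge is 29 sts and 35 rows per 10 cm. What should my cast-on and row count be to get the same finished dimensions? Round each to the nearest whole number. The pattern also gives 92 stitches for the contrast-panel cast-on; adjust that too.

Stitches: 113 × 29/31 = 105.71 → 106.
Rows: 529 × 35/37 = 500.41 → 500.
contrast-panel cast-on: 92 × 29/31 = 86.06 → 86.

Cast on 106 stitches; work 500 rows; contrast-panel cast-on 86 stitches.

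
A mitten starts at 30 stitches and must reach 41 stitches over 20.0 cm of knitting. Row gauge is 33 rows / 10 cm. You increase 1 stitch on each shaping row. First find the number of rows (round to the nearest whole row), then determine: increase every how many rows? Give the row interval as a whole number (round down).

Increase every 6th row.

Rows = 20.0 × 3.3 = 66.0 → 66 rows.
Stitches to add: 11 → 11 shaping rows (at 1 st each).
66 / 11 = 6.00 → every 6 rows.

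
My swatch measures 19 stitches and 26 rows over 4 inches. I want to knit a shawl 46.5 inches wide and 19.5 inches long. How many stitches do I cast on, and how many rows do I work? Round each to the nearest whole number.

Cast on 221 stitches and work 127 rows.

Stitch gauge = 19/4 = 4.75 sts/in; 46.5 × 4.75 = 220.88 → 221 sts.
Row gauge = 26/4 = 6.5 rows/in; 19.5 × 6.5 = 126.75 → 127 rows.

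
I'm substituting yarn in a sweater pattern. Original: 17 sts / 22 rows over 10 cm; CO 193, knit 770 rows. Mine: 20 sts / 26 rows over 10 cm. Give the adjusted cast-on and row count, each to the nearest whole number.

Cast on 227 stitches; work 910 rows.

Stitches: 193 × 20/17 = 227.06 → 227.
Rows: 770 × 26/22 = 910.00 → 910.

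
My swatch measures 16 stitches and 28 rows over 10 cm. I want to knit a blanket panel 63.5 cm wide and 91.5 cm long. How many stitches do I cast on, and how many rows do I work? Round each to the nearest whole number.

Cast on 102 stitches and work 256 rows.

Stitch gauge = 16/10 = 1.6 sts/cm; 63.5 × 1.6 = 101.60 → 102 sts.
Row gauge = 28/10 = 2.8 rows/cm; 91.5 × 2.8 = 256.20 → 256 rows.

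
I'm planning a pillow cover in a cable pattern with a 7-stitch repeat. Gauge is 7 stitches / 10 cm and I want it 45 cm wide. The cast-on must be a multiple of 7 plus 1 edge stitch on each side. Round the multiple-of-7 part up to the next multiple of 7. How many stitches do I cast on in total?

Cast on 37 stitches.

7 / 10 = 0.7 sts per cm.
45 × 0.7 = 31.50 sts.
Less 2 edge sts → 29.50 for the repeat.
Next multiple of 7: 35.
Add back 2 edge sts → 37.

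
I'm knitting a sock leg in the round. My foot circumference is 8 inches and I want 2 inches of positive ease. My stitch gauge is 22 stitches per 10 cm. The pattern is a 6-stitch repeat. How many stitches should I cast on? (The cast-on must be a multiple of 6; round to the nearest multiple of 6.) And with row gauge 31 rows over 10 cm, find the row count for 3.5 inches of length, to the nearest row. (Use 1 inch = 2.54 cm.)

Cast on 54 stitches; work 28 rows.

Finished = 8 + 2 = 10 inches.
10 inches × 2.54 = 25.40 cm.
22/10 = 2.2 sts per cm; 25.40 × 2.2 = 55.88 sts.
Nearest multiple of 6 → 54.
3.5 inches = 8.89 cm; × 3.1 = 27.56 → 28 rows.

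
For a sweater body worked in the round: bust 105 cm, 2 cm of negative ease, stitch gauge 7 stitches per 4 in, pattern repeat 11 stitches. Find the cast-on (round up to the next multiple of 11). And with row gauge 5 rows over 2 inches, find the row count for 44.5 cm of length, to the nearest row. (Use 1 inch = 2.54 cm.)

Finished = 105 − 2 = 103 cm.
103 cm × 1/2.54 = 40.55 inches.
7/4 = 1.75 sts per in; 40.55 × 1.75 = 70.96 sts.
Next multiple of 11 → 77.
44.5 cm = 17.52 inches; × 2.5 = 43.80 → 44 rows.

Cast on 77 stitches; work 44 rows.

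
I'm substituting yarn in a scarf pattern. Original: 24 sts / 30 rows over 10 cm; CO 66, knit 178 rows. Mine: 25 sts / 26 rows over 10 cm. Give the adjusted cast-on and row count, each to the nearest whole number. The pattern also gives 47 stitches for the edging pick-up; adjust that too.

Stitches: 66 × 25/24 = 68.75 → 69.
Rows: 178 × 26/30 = 154.27 → 154.
edging pick-up: 47 × 25/24 = 48.96 → 49.

Cast on 69 stitches; work 154 rows; edging pick-up 49 stitches.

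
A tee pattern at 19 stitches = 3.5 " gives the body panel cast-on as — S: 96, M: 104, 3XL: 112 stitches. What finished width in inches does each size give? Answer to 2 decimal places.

S 17.68 inches; M 19.16 inches; 3XL 20.63 inches.

19/3.5 = 5.429 sts per in.
S: 96 / 5.429 = 17.684 → 17.68 in.
M: 104 / 5.429 = 19.158 → 19.16 in.
3XL: 112 / 5.429 = 20.632 → 20.63 in.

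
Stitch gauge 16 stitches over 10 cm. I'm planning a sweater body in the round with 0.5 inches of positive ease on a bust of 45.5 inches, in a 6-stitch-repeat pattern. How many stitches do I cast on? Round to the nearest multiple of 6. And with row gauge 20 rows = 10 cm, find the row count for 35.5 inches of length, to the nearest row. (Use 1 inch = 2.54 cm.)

Finished = 45.5 + 0.5 = 46 inches.
46 inches × 2.54 = 116.84 cm.
16/10 = 1.6 sts per cm; 116.84 × 1.6 = 186.94 sts.
Nearest multiple of 6 → 186.
35.5 inches = 90.17 cm; × 2 = 180.34 → 180 rows.

Cast on 186 stitches; work 180 rows.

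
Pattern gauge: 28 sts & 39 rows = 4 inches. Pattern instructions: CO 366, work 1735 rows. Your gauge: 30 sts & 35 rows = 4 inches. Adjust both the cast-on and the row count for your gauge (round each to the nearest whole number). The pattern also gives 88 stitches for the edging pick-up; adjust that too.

Cast on 392 stitches; work 1557 rows; edging pick-up 94 stitches.

Stitches: 366 × 30/28 = 392.14 → 392.
Rows: 1735 × 35/39 = 1557.05 → 1557.
edging pick-up: 88 × 30/28 = 94.29 → 94.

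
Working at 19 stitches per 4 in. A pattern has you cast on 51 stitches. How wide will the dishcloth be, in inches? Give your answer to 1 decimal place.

10.7 inches.

19 stitches / 4 inch = 4.75 stitches per inch.
51 / 4.75 = 10.74 inches.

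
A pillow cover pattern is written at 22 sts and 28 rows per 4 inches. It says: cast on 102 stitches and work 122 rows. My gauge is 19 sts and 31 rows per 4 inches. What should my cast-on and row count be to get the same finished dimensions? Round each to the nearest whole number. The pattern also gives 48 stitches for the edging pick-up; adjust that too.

Cast on 88 stitches; work 135 rows; edging pick-up 41 stitches.

Stitches: 102 × 19/22 = 88.09 → 88.
Rows: 122 × 31/28 = 135.07 → 135.
edging pick-up: 48 × 19/22 = 41.45 → 41.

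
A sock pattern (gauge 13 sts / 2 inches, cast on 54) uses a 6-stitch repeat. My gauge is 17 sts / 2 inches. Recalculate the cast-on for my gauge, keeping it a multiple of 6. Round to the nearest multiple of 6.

54 × 17 / 13 = 70.62.
Nearest multiple of 6: 72.

Cast on 72 stitches.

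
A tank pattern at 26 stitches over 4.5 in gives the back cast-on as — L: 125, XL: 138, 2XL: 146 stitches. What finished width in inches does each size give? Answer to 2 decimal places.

L 21.63 inches; XL 23.88 inches; 2XL 25.27 inches.

26/4.5 = 5.778 sts per in.
L: 125 / 5.778 = 21.635 → 21.63 in.
XL: 138 / 5.778 = 23.885 → 23.88 in.
2XL: 146 / 5.778 = 25.269 → 25.27 in.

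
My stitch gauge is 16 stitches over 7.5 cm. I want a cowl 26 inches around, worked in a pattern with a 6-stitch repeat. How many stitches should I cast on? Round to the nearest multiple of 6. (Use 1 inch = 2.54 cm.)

CO 138 sts.

26 in = 26 × 2.54 = 66.04 cm.
16 / 7.5 = 2.133 sts/cm.
66.04 × 2.133 = 140.89 sts.
→ 138.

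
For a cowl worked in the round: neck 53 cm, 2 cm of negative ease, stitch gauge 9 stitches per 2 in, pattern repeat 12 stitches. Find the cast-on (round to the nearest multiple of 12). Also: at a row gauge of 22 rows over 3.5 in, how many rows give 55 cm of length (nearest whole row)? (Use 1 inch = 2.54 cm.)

Finished = 53 − 2 = 51 cm.
51 cm × 1/2.54 = 20.08 inches.
9/2 = 4.5 sts per in; 20.08 × 4.5 = 90.35 sts.
Nearest multiple of 12 → 96.
55 cm = 21.65 inches; × 6.286 = 136.11 → 136 rows.

Cast on 96 stitches; work 136 rows.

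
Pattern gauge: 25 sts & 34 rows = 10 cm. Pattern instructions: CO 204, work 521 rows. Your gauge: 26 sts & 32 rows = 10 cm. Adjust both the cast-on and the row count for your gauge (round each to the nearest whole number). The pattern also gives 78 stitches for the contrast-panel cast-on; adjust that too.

Cast on 212 stitches; work 490 rows; contrast-panel cast-on 81 stitches.

Stitches: 204 × 26/25 = 212.16 → 212.
Rows: 521 × 32/34 = 490.35 → 490.
contrast-panel cast-on: 78 × 26/25 = 81.12 → 81.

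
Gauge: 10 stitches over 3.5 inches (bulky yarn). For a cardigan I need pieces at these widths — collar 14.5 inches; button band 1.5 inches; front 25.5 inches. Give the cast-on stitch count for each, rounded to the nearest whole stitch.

collar 41; button band 4; front 73.

Rate = 10/3.5 = 2.857 sts per in.
collar: 14.5 × 2.857 = 41.43 → 41.
button band: 1.5 × 2.857 = 4.29 → 4.
front: 25.5 × 2.857 = 72.86 → 73.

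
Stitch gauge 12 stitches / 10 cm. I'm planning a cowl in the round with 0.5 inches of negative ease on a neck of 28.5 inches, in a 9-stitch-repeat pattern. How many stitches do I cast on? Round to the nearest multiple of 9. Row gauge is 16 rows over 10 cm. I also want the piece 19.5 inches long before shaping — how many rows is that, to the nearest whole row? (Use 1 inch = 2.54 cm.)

Finished = 28.5 − 0.5 = 28 inches.
28 inches × 2.54 = 71.12 cm.
12/10 = 1.2 sts per cm; 71.12 × 1.2 = 85.34 sts.
Nearest multiple of 9 → 81.
19.5 inches = 49.53 cm; × 1.6 = 79.25 → 79 rows.

Cast on 81 stitches; work 79 rows.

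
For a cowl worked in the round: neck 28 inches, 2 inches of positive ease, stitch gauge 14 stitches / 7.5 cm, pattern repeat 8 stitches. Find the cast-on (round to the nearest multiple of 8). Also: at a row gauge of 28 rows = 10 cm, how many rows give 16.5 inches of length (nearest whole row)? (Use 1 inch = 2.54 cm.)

Finished = 28 + 2 = 30 inches.
30 inches × 2.54 = 76.20 cm.
14/7.5 = 1.867 sts per cm; 76.20 × 1.867 = 142.24 sts.
Nearest multiple of 8 → 144.
16.5 inches = 41.91 cm; × 2.8 = 117.35 → 117 rows.

Cast on 144 stitches; work 117 rows.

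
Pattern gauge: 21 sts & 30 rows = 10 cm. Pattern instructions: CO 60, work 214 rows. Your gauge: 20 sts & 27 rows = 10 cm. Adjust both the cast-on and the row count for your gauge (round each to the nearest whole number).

Stitches: 60 × 20/21 = 57.14 → 57.
Rows: 214 × 27/30 = 192.60 → 193.

Cast on 57 stitches; work 193 rows.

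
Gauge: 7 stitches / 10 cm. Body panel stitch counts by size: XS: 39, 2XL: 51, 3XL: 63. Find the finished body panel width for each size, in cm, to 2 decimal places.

7/10 = 0.7 sts per cm.
XS: 39 / 0.7 = 55.714 → 55.71 cm.
2XL: 51 / 0.7 = 72.857 → 72.86 cm.
3XL: 63 / 0.7 = 90.000 → 90.00 cm.

XS 55.71 cm; 2XL 72.86 cm; 3XL 90.00 cm.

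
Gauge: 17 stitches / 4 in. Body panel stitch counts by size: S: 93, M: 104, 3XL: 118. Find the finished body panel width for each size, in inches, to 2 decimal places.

S 21.88 inches; M 24.47 inches; 3XL 27.76 inches.

17/4 = 4.25 sts per in.
S: 93 / 4.25 = 21.882 → 21.88 in.
M: 104 / 4.25 = 24.471 → 24.47 in.
3XL: 118 / 4.25 = 27.765 → 27.76 in.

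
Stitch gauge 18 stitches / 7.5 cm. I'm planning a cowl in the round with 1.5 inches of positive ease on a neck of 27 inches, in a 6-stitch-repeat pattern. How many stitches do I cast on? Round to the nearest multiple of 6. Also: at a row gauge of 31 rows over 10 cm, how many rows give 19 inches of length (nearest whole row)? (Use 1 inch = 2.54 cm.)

Cast on 174 stitches; work 150 rows.

Finished = 27 + 1.5 = 28.5 inches.
28.5 inches × 2.54 = 72.39 cm.
18/7.5 = 2.4 sts per cm; 72.39 × 2.4 = 173.74 sts.
Nearest multiple of 6 → 174.
19 inches = 48.26 cm; × 3.1 = 149.61 → 150 rows.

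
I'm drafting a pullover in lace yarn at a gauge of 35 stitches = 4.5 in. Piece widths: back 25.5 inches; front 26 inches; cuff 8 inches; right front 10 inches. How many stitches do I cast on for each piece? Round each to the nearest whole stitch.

Rate = 35/4.5 = 7.778 sts per in.
back: 25.5 × 7.778 = 198.33 → 198.
front: 26 × 7.778 = 202.22 → 202.
cuff: 8 × 7.778 = 62.22 → 62.
right front: 10 × 7.778 = 77.78 → 78.

back 198; front 202; cuff 62; right front 78.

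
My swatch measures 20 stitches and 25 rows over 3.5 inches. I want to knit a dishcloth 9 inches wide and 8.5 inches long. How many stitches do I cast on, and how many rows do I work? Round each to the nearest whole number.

Cast on 51 stitches and work 61 rows.

Stitch gauge = 20/3.5 = 5.714 sts/in; 9 × 5.714 = 51.43 → 51 sts.
Row gauge = 25/3.5 = 7.143 rows/in; 8.5 × 7.143 = 60.71 → 61 rows.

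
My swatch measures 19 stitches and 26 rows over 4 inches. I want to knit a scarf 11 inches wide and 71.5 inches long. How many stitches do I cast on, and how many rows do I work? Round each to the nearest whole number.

Cast on 52 stitches and work 465 rows.

Stitch gauge = 19/4 = 4.75 sts/in; 11 × 4.75 = 52.25 → 52 sts.
Row gauge = 26/4 = 6.5 rows/in; 71.5 × 6.5 = 464.75 → 465 rows.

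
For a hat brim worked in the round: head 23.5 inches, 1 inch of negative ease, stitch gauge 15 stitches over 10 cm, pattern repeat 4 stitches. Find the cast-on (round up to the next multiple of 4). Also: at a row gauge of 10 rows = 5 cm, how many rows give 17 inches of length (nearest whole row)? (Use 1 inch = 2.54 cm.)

Cast on 88 stitches; work 86 rows.

Finished = 23.5 − 1 = 22.5 inches.
22.5 inches × 2.54 = 57.15 cm.
15/10 = 1.5 sts per cm; 57.15 × 1.5 = 85.72 sts.
Next multiple of 4 → 88.
17 inches = 43.18 cm; × 2 = 86.36 → 86 rows.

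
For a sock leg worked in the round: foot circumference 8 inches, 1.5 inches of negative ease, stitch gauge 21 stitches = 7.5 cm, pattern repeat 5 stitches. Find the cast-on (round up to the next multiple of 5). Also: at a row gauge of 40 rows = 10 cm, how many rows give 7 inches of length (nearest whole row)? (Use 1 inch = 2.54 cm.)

Finished = 8 − 1.5 = 6.5 inches.
6.5 inches × 2.54 = 16.51 cm.
21/7.5 = 2.8 sts per cm; 16.51 × 2.8 = 46.23 sts.
Next multiple of 5 → 50.
7 inches = 17.78 cm; × 4 = 71.12 → 71 rows.

Cast on 50 stitches; work 71 rows.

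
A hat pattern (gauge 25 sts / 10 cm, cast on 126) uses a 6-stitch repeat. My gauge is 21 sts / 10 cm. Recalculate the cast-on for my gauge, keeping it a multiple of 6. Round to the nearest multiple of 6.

126 × 21 / 25 = 105.84.
Nearest multiple of 6: 108.

108 stitches.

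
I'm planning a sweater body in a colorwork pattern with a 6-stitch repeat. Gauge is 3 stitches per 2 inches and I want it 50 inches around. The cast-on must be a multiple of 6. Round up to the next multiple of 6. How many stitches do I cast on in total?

CO 78 sts.

3 / 2 = 1.5 sts per inch.
50 × 1.5 = 75.00 sts.
Next multiple of 6: 78.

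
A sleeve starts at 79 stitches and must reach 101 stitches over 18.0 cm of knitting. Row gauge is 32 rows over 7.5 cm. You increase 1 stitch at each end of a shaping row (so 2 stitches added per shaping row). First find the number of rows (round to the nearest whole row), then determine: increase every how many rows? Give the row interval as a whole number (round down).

Rows = 18.0 × 4.267 = 76.8 → 77 rows.
Stitches to add: 22 → 11 shaping rows (at 2 st each).
77 / 11 = 7.00 → every 7 rows.

Increase every 7th row.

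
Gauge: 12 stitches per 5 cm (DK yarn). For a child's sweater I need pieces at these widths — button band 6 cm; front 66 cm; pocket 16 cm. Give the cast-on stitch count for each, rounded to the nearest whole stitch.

Rate = 12/5 = 2.4 sts per cm.
button band: 6 × 2.4 = 14.40 → 14.
front: 66 × 2.4 = 158.40 → 158.
pocket: 16 × 2.4 = 38.40 → 38.

button band 14; front 158; pocket 38.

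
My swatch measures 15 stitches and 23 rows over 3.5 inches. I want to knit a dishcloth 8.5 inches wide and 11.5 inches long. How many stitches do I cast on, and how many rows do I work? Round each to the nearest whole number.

Cast on 36 stitches and work 76 rows.

Stitch gauge = 15/3.5 = 4.286 sts/in; 8.5 × 4.286 = 36.43 → 36 sts.
Row gauge = 23/3.5 = 6.571 rows/in; 11.5 × 6.571 = 75.57 → 76 rows.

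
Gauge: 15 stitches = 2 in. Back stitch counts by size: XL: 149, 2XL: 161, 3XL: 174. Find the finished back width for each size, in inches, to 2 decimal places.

XL 19.87 inches; 2XL 21.47 inches; 3XL 23.20 inches.

15/2 = 7.5 sts per in.
XL: 149 / 7.5 = 19.867 → 19.87 in.
2XL: 161 / 7.5 = 21.467 → 21.47 in.
3XL: 174 / 7.5 = 23.200 → 23.20 in.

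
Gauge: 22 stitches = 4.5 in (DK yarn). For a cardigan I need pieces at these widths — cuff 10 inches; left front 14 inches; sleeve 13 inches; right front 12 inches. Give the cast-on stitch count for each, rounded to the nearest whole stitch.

cuff 49; left front 68; sleeve 64; right front 59.

Rate = 22/4.5 = 4.889 sts per in.
cuff: 10 × 4.889 = 48.89 → 49.
left front: 14 × 4.889 = 68.44 → 68.
sleeve: 13 × 4.889 = 63.56 → 64.
right front: 12 × 4.889 = 58.67 → 59.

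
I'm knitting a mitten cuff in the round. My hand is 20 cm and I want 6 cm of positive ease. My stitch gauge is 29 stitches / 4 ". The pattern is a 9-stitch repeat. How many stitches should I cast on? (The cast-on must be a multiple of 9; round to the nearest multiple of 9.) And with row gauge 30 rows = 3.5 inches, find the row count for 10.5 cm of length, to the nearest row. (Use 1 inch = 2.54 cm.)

Finished = 20 + 6 = 26 cm.
26 cm × 1/2.54 = 10.24 inches.
29/4 = 7.25 sts per in; 10.24 × 7.25 = 74.21 sts.
Nearest multiple of 9 → 72.
10.5 cm = 4.13 inches; × 8.571 = 35.43 → 35 rows.

Cast on 72 stitches; work 35 rows.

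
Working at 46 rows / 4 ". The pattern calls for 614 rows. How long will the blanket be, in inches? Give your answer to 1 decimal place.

53.4 inches.

46 rows / 4 inch = 11.5 rows per inch.
614 / 11.5 = 53.39 inches.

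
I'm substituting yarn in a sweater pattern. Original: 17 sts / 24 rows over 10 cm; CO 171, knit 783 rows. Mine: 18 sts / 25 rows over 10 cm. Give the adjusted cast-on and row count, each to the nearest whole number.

Stitches: 171 × 18/17 = 181.06 → 181.
Rows: 783 × 25/24 = 815.62 → 816.

Cast on 181 stitches; work 816 rows.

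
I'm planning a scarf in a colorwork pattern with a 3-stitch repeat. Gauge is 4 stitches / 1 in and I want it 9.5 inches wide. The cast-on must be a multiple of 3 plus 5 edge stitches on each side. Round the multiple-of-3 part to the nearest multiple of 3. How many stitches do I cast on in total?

Cast on 37 stitches.

4 / 1 = 4 sts per inch.
9.5 × 4 = 38.00 sts.
Less 10 edge sts → 28.00 for the repeat.
Nearest multiple of 3: 27.
Add back 10 edge sts → 37.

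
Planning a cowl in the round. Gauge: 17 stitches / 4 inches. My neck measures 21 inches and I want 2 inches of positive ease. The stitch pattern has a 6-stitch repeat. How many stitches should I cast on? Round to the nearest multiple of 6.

Finished = 21 + 2 = 23 inches.
17 / 4 = 4.25 sts/in.
23 × 4.25 = 97.75 sts.
Nearest multiple of 6: 96.

CO 96 sts.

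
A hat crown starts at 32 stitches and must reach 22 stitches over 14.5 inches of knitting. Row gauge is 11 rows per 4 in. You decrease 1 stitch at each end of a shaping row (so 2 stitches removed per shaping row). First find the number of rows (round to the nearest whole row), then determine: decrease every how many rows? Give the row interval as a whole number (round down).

Decrease every 8th row.

Rows = 14.5 × 2.75 = 39.9 → 40 rows.
Stitches to remove: 10 → 5 shaping rows (at 2 st each).
40 / 5 = 8.00 → every 8 rows.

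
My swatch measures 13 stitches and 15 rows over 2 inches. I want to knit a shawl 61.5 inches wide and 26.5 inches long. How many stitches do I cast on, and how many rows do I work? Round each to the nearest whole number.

Stitch gauge = 13/2 = 6.5 sts/in; 61.5 × 6.5 = 399.75 → 400 sts.
Row gauge = 15/2 = 7.5 rows/in; 26.5 × 7.5 = 198.75 → 199 rows.

Cast on 400 stitches and work 199 rows.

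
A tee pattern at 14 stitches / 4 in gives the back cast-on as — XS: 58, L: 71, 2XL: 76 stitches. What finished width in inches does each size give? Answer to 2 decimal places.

XS 16.57 inches; L 20.29 inches; 2XL 21.71 inches.

14/4 = 3.5 sts per in.
XS: 58 / 3.5 = 16.571 → 16.57 in.
L: 71 / 3.5 = 20.286 → 20.29 in.
2XL: 76 / 3.5 = 21.714 → 21.71 in.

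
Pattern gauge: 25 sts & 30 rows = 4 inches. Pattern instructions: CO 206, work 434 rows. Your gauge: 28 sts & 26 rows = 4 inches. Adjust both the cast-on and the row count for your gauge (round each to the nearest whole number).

Cast on 231 stitches; work 376 rows.

Stitches: 206 × 28/25 = 230.72 → 231.
Rows: 434 × 26/30 = 376.13 → 376.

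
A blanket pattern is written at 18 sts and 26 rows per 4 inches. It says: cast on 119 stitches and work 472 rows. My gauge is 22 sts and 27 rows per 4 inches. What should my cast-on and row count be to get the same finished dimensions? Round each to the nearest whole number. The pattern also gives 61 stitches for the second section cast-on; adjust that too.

Stitches: 119 × 22/18 = 145.44 → 145.
Rows: 472 × 27/26 = 490.15 → 490.
second section cast-on: 61 × 22/18 = 74.56 → 75.

Cast on 145 stitches; work 490 rows; second section cast-on 75 stitches.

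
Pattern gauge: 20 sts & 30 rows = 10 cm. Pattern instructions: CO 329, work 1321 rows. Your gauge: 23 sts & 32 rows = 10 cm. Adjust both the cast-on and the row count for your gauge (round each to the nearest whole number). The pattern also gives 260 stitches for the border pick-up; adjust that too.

Cast on 378 stitches; work 1409 rows; border pick-up 299 stitches.

Stitches: 329 × 23/20 = 378.35 → 378.
Rows: 1321 × 32/30 = 1409.07 → 1409.
border pick-up: 260 × 23/20 = 299.00 → 299.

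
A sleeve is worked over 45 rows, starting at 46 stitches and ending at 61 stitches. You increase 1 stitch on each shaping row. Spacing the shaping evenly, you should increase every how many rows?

Increase every 3rd row.

Stitches to add: |61 − 46| = 15.
Shaping rows needed: 15 / 1 = 15.
45 rows / 15 = every 3 rows.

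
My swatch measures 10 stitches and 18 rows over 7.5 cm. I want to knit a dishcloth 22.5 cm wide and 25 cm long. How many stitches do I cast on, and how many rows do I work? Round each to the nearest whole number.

Stitch gauge = 10/7.5 = 1.333 sts/cm; 22.5 × 1.333 = 30.00 → 30 sts.
Row gauge = 18/7.5 = 2.4 rows/cm; 25 × 2.4 = 60.00 → 60 rows.

Cast on 30 stitches and work 60 rows.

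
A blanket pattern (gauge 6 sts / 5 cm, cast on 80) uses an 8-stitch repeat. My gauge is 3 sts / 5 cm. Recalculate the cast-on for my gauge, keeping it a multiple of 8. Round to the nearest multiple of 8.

80 × 3 / 6 = 40.00.
Nearest multiple of 8: 40.

Cast on 40 stitches.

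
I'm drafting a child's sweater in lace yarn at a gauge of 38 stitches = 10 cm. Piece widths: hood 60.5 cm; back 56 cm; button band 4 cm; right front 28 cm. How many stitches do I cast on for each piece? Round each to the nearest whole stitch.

hood 230; back 213; button band 15; right front 106.

Rate = 38/10 = 3.8 sts per cm.
hood: 60.5 × 3.8 = 229.90 → 230.
back: 56 × 3.8 = 212.80 → 213.
button band: 4 × 3.8 = 15.20 → 15.
right front: 28 × 3.8 = 106.40 → 106.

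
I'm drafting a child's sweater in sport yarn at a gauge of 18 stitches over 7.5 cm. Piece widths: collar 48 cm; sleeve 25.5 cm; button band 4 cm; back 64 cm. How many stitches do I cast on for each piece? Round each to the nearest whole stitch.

collar 115; sleeve 61; button band 10; back 154.

Rate = 18/7.5 = 2.4 sts per cm.
collar: 48 × 2.4 = 115.20 → 115.
sleeve: 25.5 × 2.4 = 61.20 → 61.
button band: 4 × 2.4 = 9.60 → 10.
back: 64 × 2.4 = 153.60 → 154.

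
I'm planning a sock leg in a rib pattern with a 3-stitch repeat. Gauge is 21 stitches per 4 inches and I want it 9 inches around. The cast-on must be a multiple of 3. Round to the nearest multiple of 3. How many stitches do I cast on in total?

21 / 4 = 5.25 sts per inch.
9 × 5.25 = 47.25 sts.
Nearest multiple of 3: 48.

CO 48 sts.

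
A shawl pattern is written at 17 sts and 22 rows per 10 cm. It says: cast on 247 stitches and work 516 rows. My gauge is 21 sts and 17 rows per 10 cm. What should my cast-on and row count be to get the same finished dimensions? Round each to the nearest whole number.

Stitches: 247 × 21/17 = 305.12 → 305.
Rows: 516 × 17/22 = 398.73 → 399.

Cast on 305 stitches; work 399 rows.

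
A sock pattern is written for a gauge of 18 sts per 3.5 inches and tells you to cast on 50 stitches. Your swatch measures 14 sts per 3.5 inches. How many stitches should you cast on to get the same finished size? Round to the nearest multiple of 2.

Scale factor = 14 / 18 = 0.778.
50 × 14 / 18 = 38.89 sts.
→ 38 sts.

CO 38 sts.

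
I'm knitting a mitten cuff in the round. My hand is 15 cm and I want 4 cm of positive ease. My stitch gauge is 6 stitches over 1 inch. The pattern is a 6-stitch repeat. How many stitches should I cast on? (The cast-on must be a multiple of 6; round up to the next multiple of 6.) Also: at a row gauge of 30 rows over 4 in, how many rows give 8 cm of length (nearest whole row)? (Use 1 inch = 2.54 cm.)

Cast on 48 stitches; work 24 rows.

Finished = 15 + 4 = 19 cm.
19 cm × 1/2.54 = 7.48 inches.
6/1 = 6 sts per in; 7.48 × 6 = 44.88 sts.
Next multiple of 6 → 48.
8 cm = 3.15 inches; × 7.5 = 23.62 → 24 rows.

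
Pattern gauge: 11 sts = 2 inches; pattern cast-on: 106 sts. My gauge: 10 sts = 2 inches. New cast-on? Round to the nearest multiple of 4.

Scale factor = 10 / 11 = 0.909.
106 × 10 / 11 = 96.36 sts.
→ 96 sts.

96 stitches.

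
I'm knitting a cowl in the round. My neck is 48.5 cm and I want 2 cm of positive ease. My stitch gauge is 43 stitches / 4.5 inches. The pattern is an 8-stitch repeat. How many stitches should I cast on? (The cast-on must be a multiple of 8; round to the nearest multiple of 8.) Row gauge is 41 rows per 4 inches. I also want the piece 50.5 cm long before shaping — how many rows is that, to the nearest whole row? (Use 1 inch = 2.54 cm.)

Finished = 48.5 + 2 = 50.5 cm.
50.5 cm × 1/2.54 = 19.88 inches.
43/4.5 = 9.556 sts per in; 19.88 × 9.556 = 189.98 sts.
Nearest multiple of 8 → 192.
50.5 cm = 19.88 inches; × 10.25 = 203.79 → 204 rows.

Cast on 192 stitches; work 204 rows.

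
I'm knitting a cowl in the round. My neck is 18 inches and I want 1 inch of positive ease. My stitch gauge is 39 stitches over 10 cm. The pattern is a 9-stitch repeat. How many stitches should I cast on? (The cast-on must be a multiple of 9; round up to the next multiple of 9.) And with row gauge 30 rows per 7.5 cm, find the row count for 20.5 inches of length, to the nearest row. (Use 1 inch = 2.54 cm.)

Finished = 18 + 1 = 19 inches.
19 inches × 2.54 = 48.26 cm.
39/10 = 3.9 sts per cm; 48.26 × 3.9 = 188.21 sts.
Next multiple of 9 → 189.
20.5 inches = 52.07 cm; × 4 = 208.28 → 208 rows.

Cast on 189 stitches; work 208 rows.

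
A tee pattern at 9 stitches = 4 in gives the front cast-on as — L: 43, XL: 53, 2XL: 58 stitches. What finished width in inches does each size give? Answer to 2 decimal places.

L 19.11 inches; XL 23.56 inches; 2XL 25.78 inches.

9/4 = 2.25 sts per in.
L: 43 / 2.25 = 19.111 → 19.11 in.
XL: 53 / 2.25 = 23.556 → 23.56 in.
2XL: 58 / 2.25 = 25.778 → 25.78 in.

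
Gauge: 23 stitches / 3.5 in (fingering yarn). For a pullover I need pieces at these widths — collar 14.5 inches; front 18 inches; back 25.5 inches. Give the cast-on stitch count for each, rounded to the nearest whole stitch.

collar 95; front 118; back 168.

Rate = 23/3.5 = 6.571 sts per in.
collar: 14.5 × 6.571 = 95.29 → 95.
front: 18 × 6.571 = 118.29 → 118.
back: 25.5 × 6.571 = 167.57 → 168.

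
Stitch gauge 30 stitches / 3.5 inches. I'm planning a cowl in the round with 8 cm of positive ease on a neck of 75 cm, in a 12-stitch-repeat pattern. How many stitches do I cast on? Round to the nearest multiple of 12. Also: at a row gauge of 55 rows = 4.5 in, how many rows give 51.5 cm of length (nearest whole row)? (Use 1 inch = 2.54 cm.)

Cast on 276 stitches; work 248 rows.

Finished = 75 + 8 = 83 cm.
83 cm × 1/2.54 = 32.68 inches.
30/3.5 = 8.571 sts per in; 32.68 × 8.571 = 280.09 sts.
Nearest multiple of 12 → 276.
51.5 cm = 20.28 inches; × 12.222 = 247.81 → 248 rows.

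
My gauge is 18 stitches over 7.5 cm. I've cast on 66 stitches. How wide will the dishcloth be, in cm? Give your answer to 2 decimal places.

18 stitches / 7.5 cm = 2.4 stitches per cm.
66 / 2.4 = 27.500 cm.

27.50 cm.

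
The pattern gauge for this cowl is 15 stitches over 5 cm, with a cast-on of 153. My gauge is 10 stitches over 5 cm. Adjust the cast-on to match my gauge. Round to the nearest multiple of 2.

CO 102 sts.

Scale factor = 10 / 15 = 0.667.
153 × 10 / 15 = 102.00 sts.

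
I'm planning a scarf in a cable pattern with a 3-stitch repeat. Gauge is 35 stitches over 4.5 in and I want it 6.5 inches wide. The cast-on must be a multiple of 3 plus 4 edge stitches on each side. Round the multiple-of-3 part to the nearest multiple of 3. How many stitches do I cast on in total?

Cast on 50 stitches.

35 / 4.5 = 7.778 sts per inch.
6.5 × 7.778 = 50.56 sts.
Less 8 edge sts → 42.56 for the repeat.
Nearest multiple of 3: 42.
Add back 8 edge sts → 50.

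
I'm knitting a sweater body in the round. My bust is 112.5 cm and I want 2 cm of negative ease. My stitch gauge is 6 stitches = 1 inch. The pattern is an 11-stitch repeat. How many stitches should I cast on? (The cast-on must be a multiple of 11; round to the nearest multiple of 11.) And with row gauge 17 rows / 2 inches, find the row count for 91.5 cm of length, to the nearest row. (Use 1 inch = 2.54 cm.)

Cast on 264 stitches; work 306 rows.

Finished = 112.5 − 2 = 110.5 cm.
110.5 cm × 1/2.54 = 43.50 inches.
6/1 = 6 sts per in; 43.50 × 6 = 261.02 sts.
Nearest multiple of 11 → 264.
91.5 cm = 36.02 inches; × 8.5 = 306.20 → 306 rows.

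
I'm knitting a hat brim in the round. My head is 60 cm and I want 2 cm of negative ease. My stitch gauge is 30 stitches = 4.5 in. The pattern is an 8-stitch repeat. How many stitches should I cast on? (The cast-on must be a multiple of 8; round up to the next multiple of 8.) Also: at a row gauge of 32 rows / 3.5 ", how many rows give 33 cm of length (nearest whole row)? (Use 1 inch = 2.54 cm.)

Cast on 160 stitches; work 119 rows.

Finished = 60 − 2 = 58 cm.
58 cm × 1/2.54 = 22.83 inches.
30/4.5 = 6.667 sts per in; 22.83 × 6.667 = 152.23 sts.
Next multiple of 8 → 160.
33 cm = 12.99 inches; × 9.143 = 118.79 → 119 rows.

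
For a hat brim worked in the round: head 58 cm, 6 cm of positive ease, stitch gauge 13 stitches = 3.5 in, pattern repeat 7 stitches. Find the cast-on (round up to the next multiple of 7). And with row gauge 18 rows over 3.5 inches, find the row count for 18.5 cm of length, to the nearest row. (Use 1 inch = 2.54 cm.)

Cast on 98 stitches; work 37 rows.

Finished = 58 + 6 = 64 cm.
64 cm × 1/2.54 = 25.20 inches.
13/3.5 = 3.714 sts per in; 25.20 × 3.714 = 93.59 sts.
Next multiple of 7 → 98.
18.5 cm = 7.28 inches; × 5.143 = 37.46 → 37 rows.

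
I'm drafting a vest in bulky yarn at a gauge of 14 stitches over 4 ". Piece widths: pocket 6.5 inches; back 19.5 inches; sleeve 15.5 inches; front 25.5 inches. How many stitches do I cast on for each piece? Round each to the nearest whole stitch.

Rate = 14/4 = 3.5 sts per in.
pocket: 6.5 × 3.5 = 22.75 → 23.
back: 19.5 × 3.5 = 68.25 → 68.
sleeve: 15.5 × 3.5 = 54.25 → 54.
front: 25.5 × 3.5 = 89.25 → 89.

pocket 23; back 68; sleeve 54; front 89.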